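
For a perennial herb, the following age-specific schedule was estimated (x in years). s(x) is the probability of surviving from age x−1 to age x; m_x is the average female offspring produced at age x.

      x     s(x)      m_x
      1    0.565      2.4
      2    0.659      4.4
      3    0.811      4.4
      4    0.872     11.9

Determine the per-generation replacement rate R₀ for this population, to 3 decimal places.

Survivorship from birth: l_x = s_1·s_2·…·s_x.
  l_1 = 0.56500
  l_2 = 0.37233
  l_3 = 0.30196
  l_4 = 0.26331
R₀ = Σ l_x m_x:
  age 1: 0.56500 × 2.4 = 1.3560
  age 2: 0.37233 × 4.4 = 1.6383
  age 3: 0.30196 × 4.4 = 1.3286
  age 4: 0.26331 × 11.9 = 3.1334
R₀ = 1.3560 + 1.6383 + 1.3286 + 3.1334 = 7.4563

7.456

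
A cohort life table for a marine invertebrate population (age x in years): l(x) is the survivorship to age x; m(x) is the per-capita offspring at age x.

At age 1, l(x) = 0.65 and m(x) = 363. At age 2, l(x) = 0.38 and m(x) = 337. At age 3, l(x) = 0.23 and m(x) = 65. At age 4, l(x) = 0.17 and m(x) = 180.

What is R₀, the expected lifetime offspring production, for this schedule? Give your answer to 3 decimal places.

409.560

R₀ = Σ l(x) m(x):
  age 1: 0.65 × 363 = 235.9500
  age 2: 0.38 × 337 = 128.0600
  age 3: 0.23 × 65 = 14.9500
  age 4: 0.17 × 180 = 30.6000
R₀ = 235.9500 + 128.0600 + 14.9500 + 30.6000 = 409.5600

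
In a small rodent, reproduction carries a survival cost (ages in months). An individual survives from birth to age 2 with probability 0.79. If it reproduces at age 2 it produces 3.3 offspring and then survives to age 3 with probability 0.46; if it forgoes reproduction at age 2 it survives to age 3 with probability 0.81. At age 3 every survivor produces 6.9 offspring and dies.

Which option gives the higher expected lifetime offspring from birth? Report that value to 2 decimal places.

5.11

breed at age 2: R₀ = 0.79 × (3.3 + 0.46 × 6.9) = 0.79 × 6.4740 = 5.1145
delay to age 3: R₀ = 0.79 × (0.81 × 6.9) = 0.79 × 5.5890 = 4.4153
Higher: breed at age 2 (5.1145).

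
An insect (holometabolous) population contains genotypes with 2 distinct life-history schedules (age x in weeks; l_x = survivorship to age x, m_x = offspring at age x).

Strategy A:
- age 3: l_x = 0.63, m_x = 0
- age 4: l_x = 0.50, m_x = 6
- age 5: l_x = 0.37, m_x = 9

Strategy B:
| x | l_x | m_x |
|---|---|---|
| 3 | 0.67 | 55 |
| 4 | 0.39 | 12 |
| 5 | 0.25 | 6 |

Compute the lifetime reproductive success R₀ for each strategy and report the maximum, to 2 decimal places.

43.03

Strategy A: R₀ = 0.63×0 + 0.50×6 + 0.37×9 = 6.3300
Strategy B: R₀ = 0.67×55 + 0.39×12 + 0.25×6 = 43.0300
Highest R₀: strategy B with 43.0300.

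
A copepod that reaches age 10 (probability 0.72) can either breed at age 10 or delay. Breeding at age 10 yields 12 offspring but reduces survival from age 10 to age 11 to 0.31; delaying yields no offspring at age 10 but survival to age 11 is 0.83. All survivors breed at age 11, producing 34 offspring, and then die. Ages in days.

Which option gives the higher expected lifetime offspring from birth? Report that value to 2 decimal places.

breed at age 10: R₀ = 0.72 × (12 + 0.31 × 34) = 0.72 × 22.5400 = 16.2288
delay to age 11: R₀ = 0.72 × (0.83 × 34) = 0.72 × 28.2200 = 20.3184
Higher: delay to age 11 (20.3184).

20.32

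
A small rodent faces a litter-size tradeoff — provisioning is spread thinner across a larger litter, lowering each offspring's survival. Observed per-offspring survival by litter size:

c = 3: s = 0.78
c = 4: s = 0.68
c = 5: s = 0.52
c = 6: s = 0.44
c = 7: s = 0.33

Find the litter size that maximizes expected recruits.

4

Expected recruits = c × s(c):
  c=3: 3 × 0.78 = 2.340
  c=4: 4 × 0.68 = 2.720
  c=5: 5 × 0.52 = 2.600
  c=6: 6 × 0.44 = 2.640
  c=7: 7 × 0.33 = 2.310
Maximum at c = 4 (2.720 recruits).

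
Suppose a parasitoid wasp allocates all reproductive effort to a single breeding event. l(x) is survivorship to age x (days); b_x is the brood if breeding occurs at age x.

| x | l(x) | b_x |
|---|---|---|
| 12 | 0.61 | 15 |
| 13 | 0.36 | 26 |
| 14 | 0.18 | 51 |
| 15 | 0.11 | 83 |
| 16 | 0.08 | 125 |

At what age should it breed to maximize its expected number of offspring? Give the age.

16

Expected offspring if breeding at age x = l(x) × b_x:
  age 12: 0.61 × 15 = 9.150
  age 13: 0.36 × 26 = 9.360
  age 14: 0.18 × 51 = 9.180
  age 15: 0.11 × 83 = 9.130
  age 16: 0.08 × 125 = 10.000
Maximum at age 16 (10.000).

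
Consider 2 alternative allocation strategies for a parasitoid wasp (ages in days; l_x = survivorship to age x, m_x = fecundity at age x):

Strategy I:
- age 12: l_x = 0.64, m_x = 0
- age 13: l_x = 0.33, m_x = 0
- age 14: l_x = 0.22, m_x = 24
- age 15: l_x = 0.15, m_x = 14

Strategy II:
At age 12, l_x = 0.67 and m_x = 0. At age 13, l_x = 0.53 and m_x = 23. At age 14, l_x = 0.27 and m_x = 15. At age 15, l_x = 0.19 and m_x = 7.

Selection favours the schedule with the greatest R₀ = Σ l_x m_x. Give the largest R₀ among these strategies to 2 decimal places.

Strategy I: R₀ = 0.64×0 + 0.33×0 + 0.22×24 + 0.15×14 = 7.3800
Strategy II: R₀ = 0.67×0 + 0.53×23 + 0.27×15 + 0.19×7 = 17.5700
Highest R₀: strategy II with 17.5700.

17.57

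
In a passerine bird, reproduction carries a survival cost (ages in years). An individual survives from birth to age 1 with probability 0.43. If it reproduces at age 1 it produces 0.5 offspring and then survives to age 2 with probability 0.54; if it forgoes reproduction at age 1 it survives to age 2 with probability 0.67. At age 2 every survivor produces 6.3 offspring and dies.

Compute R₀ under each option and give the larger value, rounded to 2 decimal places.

breed at age 1: R₀ = 0.43 × (0.5 + 0.54 × 6.3) = 0.43 × 3.9020 = 1.6779
delay to age 2: R₀ = 0.43 × (0.67 × 6.3) = 0.43 × 4.2210 = 1.8150
Higher: delay to age 2 (1.8150).

1.82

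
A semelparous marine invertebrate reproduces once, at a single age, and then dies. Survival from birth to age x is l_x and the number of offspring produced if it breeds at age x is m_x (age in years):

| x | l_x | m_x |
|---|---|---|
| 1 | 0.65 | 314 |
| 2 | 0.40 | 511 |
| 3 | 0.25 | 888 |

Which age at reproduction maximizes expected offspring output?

3

Expected offspring if breeding at age x = l_x × m_x:
  age 1: 0.65 × 314 = 204.100
  age 2: 0.40 × 511 = 204.400
  age 3: 0.25 × 888 = 222.000
Maximum at age 3 (222.000).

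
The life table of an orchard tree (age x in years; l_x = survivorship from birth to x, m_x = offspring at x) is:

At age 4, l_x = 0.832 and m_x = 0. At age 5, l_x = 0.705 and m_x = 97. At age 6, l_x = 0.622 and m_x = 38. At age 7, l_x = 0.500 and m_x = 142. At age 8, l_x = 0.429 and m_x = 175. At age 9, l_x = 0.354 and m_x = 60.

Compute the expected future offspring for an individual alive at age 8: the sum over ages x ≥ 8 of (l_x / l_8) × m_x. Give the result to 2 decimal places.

l_8 = 0.429. Conditional survival from age 8 to x is l_x / l_8.
  x=8: (0.429/0.429) × 175 = 175.0000
  x=9: (0.354/0.429) × 60 = 49.5105
Sum = 175.0000 + 49.5105 = 224.5105

224.51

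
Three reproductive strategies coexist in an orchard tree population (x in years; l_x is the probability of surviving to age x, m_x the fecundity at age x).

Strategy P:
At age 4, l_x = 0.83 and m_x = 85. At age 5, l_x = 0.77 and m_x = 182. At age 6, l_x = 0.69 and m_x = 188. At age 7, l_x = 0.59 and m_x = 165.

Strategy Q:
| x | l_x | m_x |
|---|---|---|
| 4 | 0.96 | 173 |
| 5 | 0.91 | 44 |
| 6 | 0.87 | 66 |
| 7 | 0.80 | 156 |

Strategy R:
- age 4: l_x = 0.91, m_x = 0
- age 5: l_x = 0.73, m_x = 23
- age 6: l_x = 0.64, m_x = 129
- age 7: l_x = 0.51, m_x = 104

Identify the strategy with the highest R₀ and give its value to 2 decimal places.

437.76

Strategy P: R₀ = 0.83×85 + 0.77×182 + 0.69×188 + 0.59×165 = 437.7600
Strategy Q: R₀ = 0.96×173 + 0.91×44 + 0.87×66 + 0.80×156 = 388.3400
Strategy R: R₀ = 0.91×0 + 0.73×23 + 0.64×129 + 0.51×104 = 152.3900
Highest R₀: strategy P with 437.7600.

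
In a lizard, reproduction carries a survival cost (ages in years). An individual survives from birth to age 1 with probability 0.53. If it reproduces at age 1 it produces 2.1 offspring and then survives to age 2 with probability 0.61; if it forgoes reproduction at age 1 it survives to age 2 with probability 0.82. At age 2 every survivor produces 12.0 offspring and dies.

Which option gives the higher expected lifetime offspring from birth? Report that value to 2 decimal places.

breed at age 1: R₀ = 0.53 × (2.1 + 0.61 × 12.0) = 0.53 × 9.4200 = 4.9926
delay to age 2: R₀ = 0.53 × (0.82 × 12.0) = 0.53 × 9.8400 = 5.2152
Higher: delay to age 2 (5.2152).

5.22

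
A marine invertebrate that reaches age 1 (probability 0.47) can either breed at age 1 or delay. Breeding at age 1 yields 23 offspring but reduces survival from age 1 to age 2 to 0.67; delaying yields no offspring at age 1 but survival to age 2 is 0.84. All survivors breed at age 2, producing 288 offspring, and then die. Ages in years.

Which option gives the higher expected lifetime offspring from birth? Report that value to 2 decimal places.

breed at age 1: R₀ = 0.47 × (23 + 0.67 × 288) = 0.47 × 215.9600 = 101.5012
delay to age 2: R₀ = 0.47 × (0.84 × 288) = 0.47 × 241.9200 = 113.7024
Higher: delay to age 2 (113.7024).

113.70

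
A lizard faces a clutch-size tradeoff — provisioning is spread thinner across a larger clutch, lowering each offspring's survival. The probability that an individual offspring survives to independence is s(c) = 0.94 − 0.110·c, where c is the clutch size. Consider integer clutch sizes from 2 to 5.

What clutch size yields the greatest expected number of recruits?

4

Expected recruits = c × s(c):
  c=2: 2 × 0.720 = 1.440
  c=3: 3 × 0.610 = 1.830
  c=4: 4 × 0.500 = 2.000
  c=5: 5 × 0.390 = 1.950
Maximum at c = 4 (2.000 recruits).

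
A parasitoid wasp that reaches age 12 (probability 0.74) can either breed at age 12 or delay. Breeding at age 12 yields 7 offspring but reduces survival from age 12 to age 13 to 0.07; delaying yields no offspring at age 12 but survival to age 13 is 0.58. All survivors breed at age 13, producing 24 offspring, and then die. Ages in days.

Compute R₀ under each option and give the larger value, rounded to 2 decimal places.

breed at age 12: R₀ = 0.74 × (7 + 0.07 × 24) = 0.74 × 8.6800 = 6.4232
delay to age 13: R₀ = 0.74 × (0.58 × 24) = 0.74 × 13.9200 = 10.3008
Higher: delay to age 13 (10.3008).

10.30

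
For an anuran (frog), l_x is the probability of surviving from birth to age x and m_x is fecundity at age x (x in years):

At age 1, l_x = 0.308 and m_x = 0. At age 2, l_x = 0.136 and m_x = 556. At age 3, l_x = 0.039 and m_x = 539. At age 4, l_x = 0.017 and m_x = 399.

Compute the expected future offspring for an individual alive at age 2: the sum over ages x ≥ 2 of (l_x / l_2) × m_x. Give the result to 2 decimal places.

l_2 = 0.136. Conditional survival from age 2 to x is l_x / l_2.
  x=2: (0.136/0.136) × 556 = 556.0000
  x=3: (0.039/0.136) × 539 = 154.5662
  x=4: (0.017/0.136) × 399 = 49.8750
Sum = 556.0000 + 154.5662 + 49.8750 = 760.4412

760.44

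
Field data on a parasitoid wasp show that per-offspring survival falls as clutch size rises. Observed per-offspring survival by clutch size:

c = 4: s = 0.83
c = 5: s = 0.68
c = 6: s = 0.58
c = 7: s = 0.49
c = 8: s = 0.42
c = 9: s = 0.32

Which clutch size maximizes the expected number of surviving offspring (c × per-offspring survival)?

6

Expected surviving offspring = c × s(c):
  c=4: 4 × 0.83 = 3.320
  c=5: 5 × 0.68 = 3.400
  c=6: 6 × 0.58 = 3.480
  c=7: 7 × 0.49 = 3.430
  c=8: 8 × 0.42 = 3.360
  c=9: 9 × 0.32 = 2.880
Maximum at c = 6 (3.480 surviving offspring).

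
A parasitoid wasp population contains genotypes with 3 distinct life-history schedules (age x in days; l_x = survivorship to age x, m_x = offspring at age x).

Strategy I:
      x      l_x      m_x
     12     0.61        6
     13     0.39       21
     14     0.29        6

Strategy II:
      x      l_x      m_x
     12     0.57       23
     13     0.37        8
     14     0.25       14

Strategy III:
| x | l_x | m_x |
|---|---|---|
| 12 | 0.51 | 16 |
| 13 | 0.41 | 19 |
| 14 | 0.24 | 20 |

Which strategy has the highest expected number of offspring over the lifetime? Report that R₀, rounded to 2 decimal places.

20.75

Strategy I: R₀ = 0.61×6 + 0.39×21 + 0.29×6 = 13.5900
Strategy II: R₀ = 0.57×23 + 0.37×8 + 0.25×14 = 19.5700
Strategy III: R₀ = 0.51×16 + 0.41×19 + 0.24×20 = 20.7500
Highest R₀: strategy III with 20.7500.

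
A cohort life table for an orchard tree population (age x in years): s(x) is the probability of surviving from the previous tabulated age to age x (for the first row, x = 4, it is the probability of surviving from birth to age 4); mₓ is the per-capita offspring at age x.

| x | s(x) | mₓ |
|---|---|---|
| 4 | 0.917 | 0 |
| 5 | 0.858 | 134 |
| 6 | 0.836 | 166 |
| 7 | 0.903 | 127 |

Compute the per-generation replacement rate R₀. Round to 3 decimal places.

Survivorship from birth: l_x = s_4·s_5·…·s_x.
  l_4 = 0.91700
  l_5 = 0.78679
  l_6 = 0.65775
  l_7 = 0.59395
R₀ = Σ l_x mₓ:
  age 4: 0.91700 × 0 = 0.0000
  age 5: 0.78679 × 134 = 105.4299
  age 6: 0.65775 × 166 = 109.1865
  age 7: 0.59395 × 127 = 75.4316
R₀ = 0.0000 + 105.4299 + 109.1865 + 75.4316 = 290.0480

290.048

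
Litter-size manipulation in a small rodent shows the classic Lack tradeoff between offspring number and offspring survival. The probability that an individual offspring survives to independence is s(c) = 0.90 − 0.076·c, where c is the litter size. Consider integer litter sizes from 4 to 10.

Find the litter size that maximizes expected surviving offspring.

6

Expected surviving offspring = c × s(c):
  c=4: 4 × 0.596 = 2.384
  c=5: 5 × 0.520 = 2.600
  c=6: 6 × 0.444 = 2.664
  c=7: 7 × 0.368 = 2.576
  c=8: 8 × 0.292 = 2.336
  c=9: 9 × 0.216 = 1.944
  c=10: 10 × 0.140 = 1.400
Maximum at c = 6 (2.664 surviving offspring).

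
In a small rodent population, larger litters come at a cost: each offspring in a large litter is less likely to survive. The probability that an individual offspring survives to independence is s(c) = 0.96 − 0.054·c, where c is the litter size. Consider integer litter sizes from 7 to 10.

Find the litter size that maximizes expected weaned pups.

9

Expected weaned pups = c × s(c):
  c=7: 7 × 0.582 = 4.074
  c=8: 8 × 0.528 = 4.224
  c=9: 9 × 0.474 = 4.266
  c=10: 10 × 0.420 = 4.200
Maximum at c = 9 (4.266 weaned pups).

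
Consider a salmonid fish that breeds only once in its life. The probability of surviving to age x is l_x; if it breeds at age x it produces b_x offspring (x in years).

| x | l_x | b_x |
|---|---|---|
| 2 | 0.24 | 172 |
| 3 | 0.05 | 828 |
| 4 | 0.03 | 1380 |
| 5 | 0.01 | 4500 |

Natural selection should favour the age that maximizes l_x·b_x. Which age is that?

5

Expected offspring if breeding at age x = l_x × b_x:
  age 2: 0.24 × 172 = 41.280
  age 3: 0.05 × 828 = 41.400
  age 4: 0.03 × 1380 = 41.400
  age 5: 0.01 × 4500 = 45.000
Maximum at age 5 (45.000).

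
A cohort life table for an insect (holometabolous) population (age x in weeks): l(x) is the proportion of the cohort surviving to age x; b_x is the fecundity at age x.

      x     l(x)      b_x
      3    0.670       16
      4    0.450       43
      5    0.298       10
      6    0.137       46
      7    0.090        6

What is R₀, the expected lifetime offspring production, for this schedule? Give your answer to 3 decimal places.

39.892

R₀ = Σ l(x) b_x:
  age 3: 0.670 × 16 = 10.7200
  age 4: 0.450 × 43 = 19.3500
  age 5: 0.298 × 10 = 2.9800
  age 6: 0.137 × 46 = 6.3020
  age 7: 0.090 × 6 = 0.5400
R₀ = 10.7200 + 19.3500 + 2.9800 + 6.3020 + 0.5400 = 39.8920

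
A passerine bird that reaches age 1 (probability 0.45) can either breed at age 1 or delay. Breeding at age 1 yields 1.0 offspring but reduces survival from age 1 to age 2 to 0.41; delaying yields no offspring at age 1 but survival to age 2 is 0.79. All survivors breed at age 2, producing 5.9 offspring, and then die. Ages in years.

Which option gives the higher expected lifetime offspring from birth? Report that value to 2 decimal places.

breed at age 1: R₀ = 0.45 × (1.0 + 0.41 × 5.9) = 0.45 × 3.4190 = 1.5386
delay to age 2: R₀ = 0.45 × (0.79 × 5.9) = 0.45 × 4.6610 = 2.0975
Higher: delay to age 2 (2.0975).

2.10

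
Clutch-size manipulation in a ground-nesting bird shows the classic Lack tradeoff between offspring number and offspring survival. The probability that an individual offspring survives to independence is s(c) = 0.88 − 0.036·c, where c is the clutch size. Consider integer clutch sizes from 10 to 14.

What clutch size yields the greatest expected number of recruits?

Expected recruits = c × s(c):
  c=10: 10 × 0.520 = 5.200
  c=11: 11 × 0.484 = 5.324
  c=12: 12 × 0.448 = 5.376
  c=13: 13 × 0.412 = 5.356
  c=14: 14 × 0.376 = 5.264
Maximum at c = 12 (5.376 recruits).

12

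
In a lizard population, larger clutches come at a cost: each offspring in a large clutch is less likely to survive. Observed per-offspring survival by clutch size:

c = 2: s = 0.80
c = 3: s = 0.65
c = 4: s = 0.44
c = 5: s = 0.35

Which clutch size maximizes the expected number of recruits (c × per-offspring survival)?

Expected recruits = c × s(c):
  c=2: 2 × 0.80 = 1.600
  c=3: 3 × 0.65 = 1.950
  c=4: 4 × 0.44 = 1.760
  c=5: 5 × 0.35 = 1.750
Maximum at c = 3 (1.950 recruits).

3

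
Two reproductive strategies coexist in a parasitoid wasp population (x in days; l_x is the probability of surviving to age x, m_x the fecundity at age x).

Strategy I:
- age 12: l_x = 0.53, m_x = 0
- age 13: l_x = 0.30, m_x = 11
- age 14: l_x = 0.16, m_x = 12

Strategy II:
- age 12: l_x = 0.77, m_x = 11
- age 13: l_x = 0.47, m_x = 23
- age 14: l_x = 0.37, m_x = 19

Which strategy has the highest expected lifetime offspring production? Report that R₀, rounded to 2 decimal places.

26.31

Strategy I: R₀ = 0.53×0 + 0.30×11 + 0.16×12 = 5.2200
Strategy II: R₀ = 0.77×11 + 0.47×23 + 0.37×19 = 26.3100
Highest R₀: strategy II with 26.3100.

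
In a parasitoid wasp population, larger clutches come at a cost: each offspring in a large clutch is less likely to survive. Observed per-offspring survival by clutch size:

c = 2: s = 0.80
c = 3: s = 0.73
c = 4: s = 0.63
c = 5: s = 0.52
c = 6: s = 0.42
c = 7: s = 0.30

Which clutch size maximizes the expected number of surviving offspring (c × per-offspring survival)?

Expected surviving offspring = c × s(c):
  c=2: 2 × 0.80 = 1.600
  c=3: 3 × 0.73 = 2.190
  c=4: 4 × 0.63 = 2.520
  c=5: 5 × 0.52 = 2.600
  c=6: 6 × 0.42 = 2.520
  c=7: 7 × 0.30 = 2.100
Maximum at c = 5 (2.600 surviving offspring).

5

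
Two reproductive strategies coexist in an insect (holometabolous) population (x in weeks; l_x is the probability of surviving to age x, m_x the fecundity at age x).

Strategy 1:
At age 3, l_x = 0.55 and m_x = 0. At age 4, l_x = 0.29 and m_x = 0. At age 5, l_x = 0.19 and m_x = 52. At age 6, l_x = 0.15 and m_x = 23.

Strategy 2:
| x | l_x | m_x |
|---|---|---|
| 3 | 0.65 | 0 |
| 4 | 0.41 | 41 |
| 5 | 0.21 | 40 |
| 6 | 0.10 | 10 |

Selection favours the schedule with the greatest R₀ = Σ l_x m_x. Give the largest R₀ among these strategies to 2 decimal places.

Strategy 1: R₀ = 0.55×0 + 0.29×0 + 0.19×52 + 0.15×23 = 13.3300
Strategy 2: R₀ = 0.65×0 + 0.41×41 + 0.21×40 + 0.10×10 = 26.2100
Highest R₀: strategy 2 with 26.2100.

26.21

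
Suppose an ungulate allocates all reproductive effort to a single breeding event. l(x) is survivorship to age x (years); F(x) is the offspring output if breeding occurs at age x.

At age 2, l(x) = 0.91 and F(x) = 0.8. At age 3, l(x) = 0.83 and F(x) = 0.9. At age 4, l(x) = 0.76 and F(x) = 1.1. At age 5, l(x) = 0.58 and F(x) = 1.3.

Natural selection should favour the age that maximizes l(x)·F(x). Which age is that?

4

Expected offspring if breeding at age x = l(x) × F(x):
  age 2: 0.91 × 0.8 = 0.728
  age 3: 0.83 × 0.9 = 0.747
  age 4: 0.76 × 1.1 = 0.836
  age 5: 0.58 × 1.3 = 0.754
Maximum at age 4 (0.836).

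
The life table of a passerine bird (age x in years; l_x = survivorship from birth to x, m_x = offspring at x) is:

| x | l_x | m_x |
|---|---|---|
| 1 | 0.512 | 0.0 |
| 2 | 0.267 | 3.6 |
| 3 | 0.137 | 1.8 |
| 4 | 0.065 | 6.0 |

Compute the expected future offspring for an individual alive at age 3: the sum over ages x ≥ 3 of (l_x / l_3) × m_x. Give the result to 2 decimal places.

l_3 = 0.137. Conditional survival from age 3 to x is l_x / l_3.
  x=3: (0.137/0.137) × 1.8 = 1.8000
  x=4: (0.065/0.137) × 6.0 = 2.8467
Sum = 1.8000 + 2.8467 = 4.6467

4.65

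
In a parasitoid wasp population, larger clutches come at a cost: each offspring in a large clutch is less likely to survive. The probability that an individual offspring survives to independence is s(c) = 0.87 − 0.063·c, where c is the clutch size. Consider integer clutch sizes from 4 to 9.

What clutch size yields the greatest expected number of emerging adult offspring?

7

Expected emerging adult offspring = c × s(c):
  c=4: 4 × 0.618 = 2.472
  c=5: 5 × 0.555 = 2.775
  c=6: 6 × 0.492 = 2.952
  c=7: 7 × 0.429 = 3.003
  c=8: 8 × 0.366 = 2.928
  c=9: 9 × 0.303 = 2.727
Maximum at c = 7 (3.003 emerging adult offspring).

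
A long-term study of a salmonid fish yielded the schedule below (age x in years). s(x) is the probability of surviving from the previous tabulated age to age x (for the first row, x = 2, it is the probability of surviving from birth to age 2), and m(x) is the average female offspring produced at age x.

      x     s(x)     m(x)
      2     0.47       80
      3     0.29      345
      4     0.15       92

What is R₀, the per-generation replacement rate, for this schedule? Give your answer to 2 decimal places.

Survivorship from birth: l_x = s_2·s_3·…·s_x.
  l_2 = 0.47000
  l_3 = 0.13630
  l_4 = 0.02044
R₀ = Σ l_x m(x):
  age 2: 0.47000 × 80 = 37.6000
  age 3: 0.13630 × 345 = 47.0235
  age 4: 0.02044 × 92 = 1.8805
R₀ = 37.6000 + 47.0235 + 1.8805 = 86.5040

86.50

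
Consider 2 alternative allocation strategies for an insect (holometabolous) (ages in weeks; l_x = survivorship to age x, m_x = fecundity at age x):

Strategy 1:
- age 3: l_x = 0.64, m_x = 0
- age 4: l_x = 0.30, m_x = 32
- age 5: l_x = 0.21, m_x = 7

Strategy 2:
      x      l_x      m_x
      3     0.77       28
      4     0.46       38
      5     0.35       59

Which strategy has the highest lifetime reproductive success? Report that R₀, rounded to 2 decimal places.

59.69

Strategy 1: R₀ = 0.64×0 + 0.30×32 + 0.21×7 = 11.0700
Strategy 2: R₀ = 0.77×28 + 0.46×38 + 0.35×59 = 59.6900
Highest R₀: strategy 2 with 59.6900.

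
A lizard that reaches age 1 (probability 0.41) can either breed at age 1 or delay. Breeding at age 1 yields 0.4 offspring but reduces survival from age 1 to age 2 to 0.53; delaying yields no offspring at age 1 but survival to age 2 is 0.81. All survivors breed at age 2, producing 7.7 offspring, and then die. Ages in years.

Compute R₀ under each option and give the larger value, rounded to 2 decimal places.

2.56

breed at age 1: R₀ = 0.41 × (0.4 + 0.53 × 7.7) = 0.41 × 4.4810 = 1.8372
delay to age 2: R₀ = 0.41 × (0.81 × 7.7) = 0.41 × 6.2370 = 2.5572
Higher: delay to age 2 (2.5572).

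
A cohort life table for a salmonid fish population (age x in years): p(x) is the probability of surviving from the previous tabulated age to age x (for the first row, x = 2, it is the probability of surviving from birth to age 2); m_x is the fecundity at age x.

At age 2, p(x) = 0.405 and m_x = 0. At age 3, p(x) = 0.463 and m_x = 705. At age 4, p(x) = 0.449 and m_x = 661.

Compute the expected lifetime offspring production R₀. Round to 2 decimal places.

Survivorship from birth: l_x = p_2·p_3·…·p_x.
  l_2 = 0.40500
  l_3 = 0.18752
  l_4 = 0.08419
R₀ = Σ l_x m_x:
  age 2: 0.40500 × 0 = 0.0000
  age 3: 0.18752 × 705 = 132.2016
  age 4: 0.08419 × 661 = 55.6496
R₀ = 0.0000 + 132.2016 + 55.6496 = 187.8512

187.85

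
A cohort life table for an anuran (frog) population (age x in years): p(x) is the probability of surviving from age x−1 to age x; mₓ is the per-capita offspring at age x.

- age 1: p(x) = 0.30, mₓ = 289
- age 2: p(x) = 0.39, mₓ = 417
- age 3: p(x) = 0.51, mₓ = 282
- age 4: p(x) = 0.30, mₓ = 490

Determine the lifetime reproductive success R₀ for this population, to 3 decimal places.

161.087

Survivorship from birth: l_x = p_1·p_2·…·p_x.
  l_1 = 0.30000
  l_2 = 0.11700
  l_3 = 0.05967
  l_4 = 0.01790
R₀ = Σ l_x mₓ:
  age 1: 0.30000 × 289 = 86.7000
  age 2: 0.11700 × 417 = 48.7890
  age 3: 0.05967 × 282 = 16.8269
  age 4: 0.01790 × 490 = 8.7710
R₀ = 86.7000 + 48.7890 + 16.8269 + 8.7710 = 161.0869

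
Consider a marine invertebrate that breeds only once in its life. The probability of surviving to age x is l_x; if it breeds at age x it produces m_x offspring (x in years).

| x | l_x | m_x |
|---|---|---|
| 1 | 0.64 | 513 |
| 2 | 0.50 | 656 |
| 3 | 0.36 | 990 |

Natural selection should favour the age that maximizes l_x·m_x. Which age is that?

Expected offspring if breeding at age x = l_x × m_x:
  age 1: 0.64 × 513 = 328.320
  age 2: 0.50 × 656 = 328.000
  age 3: 0.36 × 990 = 356.400
Maximum at age 3 (356.400).

3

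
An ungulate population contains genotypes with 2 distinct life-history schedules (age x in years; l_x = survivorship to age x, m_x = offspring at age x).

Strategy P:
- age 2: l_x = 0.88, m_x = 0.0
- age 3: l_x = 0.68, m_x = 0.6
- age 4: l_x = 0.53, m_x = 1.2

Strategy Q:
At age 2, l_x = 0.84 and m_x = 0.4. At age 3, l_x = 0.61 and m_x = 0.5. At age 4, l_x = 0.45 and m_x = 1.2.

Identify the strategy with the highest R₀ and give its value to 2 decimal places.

Strategy P: R₀ = 0.88×0.0 + 0.68×0.6 + 0.53×1.2 = 1.0440
Strategy Q: R₀ = 0.84×0.4 + 0.61×0.5 + 0.45×1.2 = 1.1810
Highest R₀: strategy Q with 1.1810.

1.18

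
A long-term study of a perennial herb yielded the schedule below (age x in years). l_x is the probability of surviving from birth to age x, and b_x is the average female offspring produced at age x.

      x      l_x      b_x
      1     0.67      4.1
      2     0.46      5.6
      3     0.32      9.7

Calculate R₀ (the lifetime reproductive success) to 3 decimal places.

8.427

R₀ = Σ l_x b_x:
  age 1: 0.67 × 4.1 = 2.7470
  age 2: 0.46 × 5.6 = 2.5760
  age 3: 0.32 × 9.7 = 3.1040
R₀ = 2.7470 + 2.5760 + 3.1040 = 8.4270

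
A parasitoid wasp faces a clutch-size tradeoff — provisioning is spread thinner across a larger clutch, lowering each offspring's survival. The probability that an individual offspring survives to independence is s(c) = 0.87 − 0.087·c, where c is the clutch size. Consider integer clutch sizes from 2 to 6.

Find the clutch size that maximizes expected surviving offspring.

Expected surviving offspring = c × s(c):
  c=2: 2 × 0.696 = 1.392
  c=3: 3 × 0.609 = 1.827
  c=4: 4 × 0.522 = 2.088
  c=5: 5 × 0.435 = 2.175
  c=6: 6 × 0.348 = 2.088
Maximum at c = 5 (2.175 surviving offspring).

5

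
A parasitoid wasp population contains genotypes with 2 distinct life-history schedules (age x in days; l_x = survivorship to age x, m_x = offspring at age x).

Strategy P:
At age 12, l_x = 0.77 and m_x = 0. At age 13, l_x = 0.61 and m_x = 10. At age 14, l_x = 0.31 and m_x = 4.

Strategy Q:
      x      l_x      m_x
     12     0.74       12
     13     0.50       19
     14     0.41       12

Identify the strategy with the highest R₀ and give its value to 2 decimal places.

23.30

Strategy P: R₀ = 0.77×0 + 0.61×10 + 0.31×4 = 7.3400
Strategy Q: R₀ = 0.74×12 + 0.50×19 + 0.41×12 = 23.3000
Highest R₀: strategy Q with 23.3000.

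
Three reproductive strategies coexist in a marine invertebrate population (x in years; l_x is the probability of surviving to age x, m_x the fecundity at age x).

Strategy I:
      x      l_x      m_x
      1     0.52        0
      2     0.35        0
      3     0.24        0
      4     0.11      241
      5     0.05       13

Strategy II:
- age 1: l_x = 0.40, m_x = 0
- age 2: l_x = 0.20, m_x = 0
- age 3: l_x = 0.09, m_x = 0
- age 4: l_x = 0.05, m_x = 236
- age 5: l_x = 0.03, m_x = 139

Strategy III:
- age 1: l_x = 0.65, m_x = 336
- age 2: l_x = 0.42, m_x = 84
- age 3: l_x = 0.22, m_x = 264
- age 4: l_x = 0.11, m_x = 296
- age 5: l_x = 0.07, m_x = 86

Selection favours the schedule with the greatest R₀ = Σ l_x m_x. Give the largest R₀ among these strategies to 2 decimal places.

350.34

Strategy I: R₀ = 0.52×0 + 0.35×0 + 0.24×0 + 0.11×241 + 0.05×13 = 27.1600
Strategy II: R₀ = 0.40×0 + 0.20×0 + 0.09×0 + 0.05×236 + 0.03×139 = 15.9700
Strategy III: R₀ = 0.65×336 + 0.42×84 + 0.22×264 + 0.11×296 + 0.07×86 = 350.3400
Highest R₀: strategy III with 350.3400.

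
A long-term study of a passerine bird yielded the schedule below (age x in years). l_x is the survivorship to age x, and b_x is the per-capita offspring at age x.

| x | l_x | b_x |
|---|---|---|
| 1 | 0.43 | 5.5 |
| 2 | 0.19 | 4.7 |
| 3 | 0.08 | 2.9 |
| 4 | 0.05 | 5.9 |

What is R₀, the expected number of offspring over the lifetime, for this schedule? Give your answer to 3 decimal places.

R₀ = Σ l_x b_x:
  age 1: 0.43 × 5.5 = 2.3650
  age 2: 0.19 × 4.7 = 0.8930
  age 3: 0.08 × 2.9 = 0.2320
  age 4: 0.05 × 5.9 = 0.2950
R₀ = 2.3650 + 0.8930 + 0.2320 + 0.2950 = 3.7850

3.785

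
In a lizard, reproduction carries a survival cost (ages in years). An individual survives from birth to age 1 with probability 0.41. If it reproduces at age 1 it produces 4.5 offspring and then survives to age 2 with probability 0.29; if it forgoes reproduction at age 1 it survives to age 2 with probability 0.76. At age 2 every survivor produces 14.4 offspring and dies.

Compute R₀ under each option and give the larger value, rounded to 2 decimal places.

4.49

breed at age 1: R₀ = 0.41 × (4.5 + 0.29 × 14.4) = 0.41 × 8.6760 = 3.5572
delay to age 2: R₀ = 0.41 × (0.76 × 14.4) = 0.41 × 10.9440 = 4.4870
Higher: delay to age 2 (4.4870).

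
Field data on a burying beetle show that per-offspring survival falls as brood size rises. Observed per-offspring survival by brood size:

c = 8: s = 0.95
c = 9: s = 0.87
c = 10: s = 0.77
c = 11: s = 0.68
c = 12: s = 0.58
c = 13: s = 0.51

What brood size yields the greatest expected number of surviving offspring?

Expected surviving offspring = c × s(c):
  c=8: 8 × 0.95 = 7.600
  c=9: 9 × 0.87 = 7.830
  c=10: 10 × 0.77 = 7.700
  c=11: 11 × 0.68 = 7.480
  c=12: 12 × 0.58 = 6.960
  c=13: 13 × 0.51 = 6.630
Maximum at c = 9 (7.830 surviving offspring).

9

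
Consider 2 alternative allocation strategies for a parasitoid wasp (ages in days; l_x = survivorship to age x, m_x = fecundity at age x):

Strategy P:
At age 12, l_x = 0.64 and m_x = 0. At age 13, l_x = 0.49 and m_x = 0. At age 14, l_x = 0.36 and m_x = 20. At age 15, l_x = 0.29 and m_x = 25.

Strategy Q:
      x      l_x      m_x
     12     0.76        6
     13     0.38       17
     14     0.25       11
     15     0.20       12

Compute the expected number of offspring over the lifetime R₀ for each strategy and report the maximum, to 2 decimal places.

16.17

Strategy P: R₀ = 0.64×0 + 0.49×0 + 0.36×20 + 0.29×25 = 14.4500
Strategy Q: R₀ = 0.76×6 + 0.38×17 + 0.25×11 + 0.20×12 = 16.1700
Highest R₀: strategy Q with 16.1700.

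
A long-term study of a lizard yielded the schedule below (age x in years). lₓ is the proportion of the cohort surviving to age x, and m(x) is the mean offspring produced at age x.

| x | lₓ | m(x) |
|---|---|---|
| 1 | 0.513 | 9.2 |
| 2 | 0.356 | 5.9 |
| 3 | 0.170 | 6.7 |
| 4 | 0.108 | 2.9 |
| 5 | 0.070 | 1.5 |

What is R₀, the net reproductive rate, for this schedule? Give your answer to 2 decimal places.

8.38

R₀ = Σ lₓ m(x):
  age 1: 0.513 × 9.2 = 4.7196
  age 2: 0.356 × 5.9 = 2.1004
  age 3: 0.170 × 6.7 = 1.1390
  age 4: 0.108 × 2.9 = 0.3132
  age 5: 0.070 × 1.5 = 0.1050
R₀ = 4.7196 + 2.1004 + 1.1390 + 0.3132 + 0.1050 = 8.3772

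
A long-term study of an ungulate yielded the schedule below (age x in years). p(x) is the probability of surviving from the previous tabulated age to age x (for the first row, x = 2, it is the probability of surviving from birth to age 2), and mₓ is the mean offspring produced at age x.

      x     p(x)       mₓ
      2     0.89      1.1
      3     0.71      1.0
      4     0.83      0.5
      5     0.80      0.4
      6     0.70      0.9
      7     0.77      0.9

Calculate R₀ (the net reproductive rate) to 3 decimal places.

Survivorship from birth: l_x = p_2·p_3·…·p_x.
  l_2 = 0.89000
  l_3 = 0.63190
  l_4 = 0.52448
  l_5 = 0.41958
  l_6 = 0.29371
  l_7 = 0.22615
R₀ = Σ l_x mₓ:
  age 2: 0.89000 × 1.1 = 0.9790
  age 3: 0.63190 × 1.0 = 0.6319
  age 4: 0.52448 × 0.5 = 0.2622
  age 5: 0.41958 × 0.4 = 0.1678
  age 6: 0.29371 × 0.9 = 0.2643
  age 7: 0.22615 × 0.9 = 0.2035
R₀ = 0.9790 + 0.6319 + 0.2622 + 0.1678 + 0.2643 + 0.2035 = 2.5088

2.509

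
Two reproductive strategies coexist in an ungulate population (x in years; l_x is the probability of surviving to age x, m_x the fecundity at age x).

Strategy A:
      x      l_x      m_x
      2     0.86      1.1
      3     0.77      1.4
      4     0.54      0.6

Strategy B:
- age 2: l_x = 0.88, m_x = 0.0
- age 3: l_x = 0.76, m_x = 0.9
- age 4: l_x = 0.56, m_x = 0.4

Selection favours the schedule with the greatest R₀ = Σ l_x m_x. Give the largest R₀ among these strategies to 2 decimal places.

Strategy A: R₀ = 0.86×1.1 + 0.77×1.4 + 0.54×0.6 = 2.3480
Strategy B: R₀ = 0.88×0.0 + 0.76×0.9 + 0.56×0.4 = 0.9080
Highest R₀: strategy A with 2.3480.

2.35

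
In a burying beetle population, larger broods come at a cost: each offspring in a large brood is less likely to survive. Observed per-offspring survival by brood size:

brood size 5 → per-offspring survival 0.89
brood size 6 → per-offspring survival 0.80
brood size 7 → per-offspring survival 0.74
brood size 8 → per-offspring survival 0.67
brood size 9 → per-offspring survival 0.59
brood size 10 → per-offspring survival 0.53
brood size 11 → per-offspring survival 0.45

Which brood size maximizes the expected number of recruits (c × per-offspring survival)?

8

Expected recruits = c × s(c):
  c=5: 5 × 0.89 = 4.450
  c=6: 6 × 0.80 = 4.800
  c=7: 7 × 0.74 = 5.180
  c=8: 8 × 0.67 = 5.360
  c=9: 9 × 0.59 = 5.310
  c=10: 10 × 0.53 = 5.300
  c=11: 11 × 0.45 = 4.950
Maximum at c = 8 (5.360 recruits).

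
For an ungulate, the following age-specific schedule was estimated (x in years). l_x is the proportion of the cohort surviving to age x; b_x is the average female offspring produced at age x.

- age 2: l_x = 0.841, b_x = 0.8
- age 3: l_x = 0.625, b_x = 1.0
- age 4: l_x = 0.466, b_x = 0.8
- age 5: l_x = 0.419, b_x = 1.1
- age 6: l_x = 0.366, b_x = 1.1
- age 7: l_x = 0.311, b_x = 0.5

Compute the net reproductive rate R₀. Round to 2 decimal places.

2.69

R₀ = Σ l_x b_x:
  age 2: 0.841 × 0.8 = 0.6728
  age 3: 0.625 × 1.0 = 0.6250
  age 4: 0.466 × 0.8 = 0.3728
  age 5: 0.419 × 1.1 = 0.4609
  age 6: 0.366 × 1.1 = 0.4026
  age 7: 0.311 × 0.5 = 0.1555
R₀ = 0.6728 + 0.6250 + 0.3728 + 0.4609 + 0.4026 + 0.1555 = 2.6896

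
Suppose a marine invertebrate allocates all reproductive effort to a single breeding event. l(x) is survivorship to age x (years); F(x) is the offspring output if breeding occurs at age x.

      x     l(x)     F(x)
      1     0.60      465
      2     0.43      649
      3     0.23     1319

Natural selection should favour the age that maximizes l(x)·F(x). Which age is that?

3

Expected offspring if breeding at age x = l(x) × F(x):
  age 1: 0.60 × 465 = 279.000
  age 2: 0.43 × 649 = 279.070
  age 3: 0.23 × 1319 = 303.370
Maximum at age 3 (303.370).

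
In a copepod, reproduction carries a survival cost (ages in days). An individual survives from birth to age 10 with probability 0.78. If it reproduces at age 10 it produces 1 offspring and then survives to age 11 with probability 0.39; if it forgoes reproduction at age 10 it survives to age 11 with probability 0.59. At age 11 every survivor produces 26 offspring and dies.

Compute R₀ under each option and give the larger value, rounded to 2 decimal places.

breed at age 10: R₀ = 0.78 × (1 + 0.39 × 26) = 0.78 × 11.1400 = 8.6892
delay to age 11: R₀ = 0.78 × (0.59 × 26) = 0.78 × 15.3400 = 11.9652
Higher: delay to age 11 (11.9652).

11.97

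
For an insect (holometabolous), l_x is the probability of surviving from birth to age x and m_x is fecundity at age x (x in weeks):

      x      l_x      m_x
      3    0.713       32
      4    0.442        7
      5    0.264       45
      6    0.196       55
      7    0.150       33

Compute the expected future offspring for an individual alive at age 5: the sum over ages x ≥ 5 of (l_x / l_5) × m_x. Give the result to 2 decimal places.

104.58

l_5 = 0.264. Conditional survival from age 5 to x is l_x / l_5.
  x=5: (0.264/0.264) × 45 = 45.0000
  x=6: (0.196/0.264) × 55 = 40.8333
  x=7: (0.150/0.264) × 33 = 18.7500
Sum = 45.0000 + 40.8333 + 18.7500 = 104.5833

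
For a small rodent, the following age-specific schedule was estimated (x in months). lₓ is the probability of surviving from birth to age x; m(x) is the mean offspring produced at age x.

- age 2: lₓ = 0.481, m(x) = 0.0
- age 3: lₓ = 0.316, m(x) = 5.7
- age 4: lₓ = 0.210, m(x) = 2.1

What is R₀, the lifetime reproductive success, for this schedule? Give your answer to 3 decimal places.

R₀ = Σ lₓ m(x):
  age 2: 0.481 × 0.0 = 0.0000
  age 3: 0.316 × 5.7 = 1.8012
  age 4: 0.210 × 2.1 = 0.4410
R₀ = 0.0000 + 1.8012 + 0.4410 = 2.2422

2.242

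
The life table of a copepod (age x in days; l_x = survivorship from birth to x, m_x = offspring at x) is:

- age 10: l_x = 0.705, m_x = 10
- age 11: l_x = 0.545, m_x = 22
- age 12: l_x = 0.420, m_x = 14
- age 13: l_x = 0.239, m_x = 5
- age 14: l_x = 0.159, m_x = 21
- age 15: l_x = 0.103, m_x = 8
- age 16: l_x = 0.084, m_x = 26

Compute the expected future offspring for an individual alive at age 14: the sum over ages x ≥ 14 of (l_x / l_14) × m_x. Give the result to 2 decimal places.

l_14 = 0.159. Conditional survival from age 14 to x is l_x / l_14.
  x=14: (0.159/0.159) × 21 = 21.0000
  x=15: (0.103/0.159) × 8 = 5.1824
  x=16: (0.084/0.159) × 26 = 13.7358
Sum = 21.0000 + 5.1824 + 13.7358 = 39.9182

39.92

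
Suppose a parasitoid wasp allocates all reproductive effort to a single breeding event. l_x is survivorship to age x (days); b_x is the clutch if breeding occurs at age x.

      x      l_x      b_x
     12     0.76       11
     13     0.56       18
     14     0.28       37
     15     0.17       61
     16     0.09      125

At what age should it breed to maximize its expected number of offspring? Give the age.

Expected offspring if breeding at age x = l_x × b_x:
  age 12: 0.76 × 11 = 8.360
  age 13: 0.56 × 18 = 10.080
  age 14: 0.28 × 37 = 10.360
  age 15: 0.17 × 61 = 10.370
  age 16: 0.09 × 125 = 11.250
Maximum at age 16 (11.250).

16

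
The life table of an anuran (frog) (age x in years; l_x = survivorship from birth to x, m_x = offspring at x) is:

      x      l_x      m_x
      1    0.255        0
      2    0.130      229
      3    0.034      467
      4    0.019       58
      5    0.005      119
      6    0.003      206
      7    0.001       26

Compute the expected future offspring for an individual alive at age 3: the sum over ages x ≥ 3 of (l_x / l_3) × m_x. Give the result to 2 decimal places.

l_3 = 0.034. Conditional survival from age 3 to x is l_x / l_3.
  x=3: (0.034/0.034) × 467 = 467.0000
  x=4: (0.019/0.034) × 58 = 32.4118
  x=5: (0.005/0.034) × 119 = 17.5000
  x=6: (0.003/0.034) × 206 = 18.1765
  x=7: (0.001/0.034) × 26 = 0.7647
Sum = 467.0000 + 32.4118 + 17.5000 + 18.1765 + 0.7647 = 535.8529

535.85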